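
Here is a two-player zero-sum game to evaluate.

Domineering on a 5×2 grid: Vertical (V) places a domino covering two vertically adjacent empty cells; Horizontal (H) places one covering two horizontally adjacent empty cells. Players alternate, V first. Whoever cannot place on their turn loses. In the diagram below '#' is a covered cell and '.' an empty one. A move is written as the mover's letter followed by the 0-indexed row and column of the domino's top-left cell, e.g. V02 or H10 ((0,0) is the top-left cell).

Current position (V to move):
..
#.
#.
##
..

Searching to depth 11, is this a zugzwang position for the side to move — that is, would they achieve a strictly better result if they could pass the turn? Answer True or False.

zugzwang(../#./#./##/.., V) = False

ply 1, V at ../#./#./##/.. | V01=-1→.#/##/#./##/..*; V11=-1→../##/##/##/..
ply 2, H at .#/##/#./##/.. | H40=+1→.#/##/#./##/##*
ply 3: .#/##/#./##/## is terminal -1 (V); from ../#./#./##/.. depth 11
pass branch (H moves first from the same position):
  | ply 1, H at ../#./#./##/.. | H00=+1→##/#./#./##/..*; H40=-1→../#./#./##/##
  | ply 2, V at ##/#./#./##/.. | V11=-1→##/##/##/##/..*
  | ply 3, H at ##/##/##/##/.. | H40=+1→##/##/##/##/##*
  | ply 4: ##/##/##/##/## is terminal -1 (V); from ../#./#./##/.. depth 11
V moving scores -1; V passing scores -1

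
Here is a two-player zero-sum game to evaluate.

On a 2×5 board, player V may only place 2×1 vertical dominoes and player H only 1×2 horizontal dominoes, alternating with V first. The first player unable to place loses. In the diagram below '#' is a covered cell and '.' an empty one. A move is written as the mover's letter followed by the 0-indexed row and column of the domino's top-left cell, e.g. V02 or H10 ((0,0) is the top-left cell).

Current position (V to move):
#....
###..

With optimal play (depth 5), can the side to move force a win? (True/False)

V winning at [#..../###..]: True

p1 V@[#..../###..]: V03[#..#./####.]+1* V04[#...#/###.#]-1
p2 H@[#..#./####.]: H01[####./####.]-1*
p3 V@[####./####.]: V04[#####/#####]+1*
p4 H@[#####/#####] terminal -1; root [#..../###..] d5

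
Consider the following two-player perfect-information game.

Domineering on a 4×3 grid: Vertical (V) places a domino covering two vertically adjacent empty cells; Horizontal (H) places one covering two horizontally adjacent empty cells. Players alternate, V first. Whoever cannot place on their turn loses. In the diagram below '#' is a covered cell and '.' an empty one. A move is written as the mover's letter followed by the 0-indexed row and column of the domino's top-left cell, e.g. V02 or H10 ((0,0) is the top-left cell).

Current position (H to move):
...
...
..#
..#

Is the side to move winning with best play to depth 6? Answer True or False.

[.../.../..#/..#] H move#1: H00:-1/##./.../..#/..#*, H01:-1/.##/.../..#/..#, H10:-1/.../##./..#/..#, H11:-1/.../.##/..#/..#, H20:-1/.../.../###/..#, H30:-1/.../.../..#/###
[##./.../..#/..#] V move#2: V02:-1/###/..#/..#/..#, V10:+1/##./#../#.#/..#*, V11:+1/##./.#./.##/..#, V20:+1/##./.../#.#/#.#, V21:+1/##./.../.##/.##
[##./#../#.#/..#] H move#3: H11:-1/##./###/#.#/..#*, H30:-1/##./#../#.#/###
[##./###/#.#/..#] V move#4: V21:+1/##./###/###/.##*
[##./###/###/.##] end (terminal -1, H#5); searched .../.../..#/..# to 6

H winning at [.../.../..#/..#]: False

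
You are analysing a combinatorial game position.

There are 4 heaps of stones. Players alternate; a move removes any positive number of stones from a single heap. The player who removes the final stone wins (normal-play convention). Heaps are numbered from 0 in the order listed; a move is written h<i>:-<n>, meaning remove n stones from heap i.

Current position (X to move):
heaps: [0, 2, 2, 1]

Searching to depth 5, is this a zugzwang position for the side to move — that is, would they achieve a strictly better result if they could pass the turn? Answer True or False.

ply 1, X at (0,2,2,1) | h1:-1=-1→(0,1,2,1); h1:-2=-1→(0,0,2,1); h2:-1=-1→(0,2,1,1); h2:-2=-1→(0,2,0,1); h3:-1=+1→(0,2,2,0)*
ply 2, O at (0,2,2,0) | h1:-1=-1→(0,1,2,0)*; h1:-2=-1→(0,0,2,0); h2:-1=-1→(0,2,1,0); h2:-2=-1→(0,2,0,0)
ply 3, X at (0,1,2,0) | h1:-1=-1→(0,0,2,0); h2:-1=+1→(0,1,1,0)*; h2:-2=-1→(0,1,0,0)
ply 4, O at (0,1,1,0) | h1:-1=-1→(0,0,1,0)*; h2:-1=-1→(0,1,0,0)
ply 5, X at (0,0,1,0) | h2:-1=+1→(0,0,0,0)*
ply 6: (0,0,0,0) is terminal -1 (O); from (0,2,2,1) depth 5
if X skipped the turn, O would face:
~ ply 1, O at (0,2,2,1) | h1:-1=-1→(0,1,2,1); h1:-2=-1→(0,0,2,1); h2:-1=-1→(0,2,1,1); h2:-2=-1→(0,2,0,1); h3:-1=+1→(0,2,2,0)*
~ ply 2, X at (0,2,2,0) | h1:-1=-1→(0,1,2,0)*; h1:-2=-1→(0,0,2,0); h2:-1=-1→(0,2,1,0); h2:-2=-1→(0,2,0,0)
~ ply 3, O at (0,1,2,0) | h1:-1=-1→(0,0,2,0); h2:-1=+1→(0,1,1,0)*; h2:-2=-1→(0,1,0,0)
~ ply 4, X at (0,1,1,0) | h1:-1=-1→(0,0,1,0)*; h2:-1=-1→(0,1,0,0)
~ ply 5, O at (0,0,1,0) | h2:-1=+1→(0,0,0,0)*
~ ply 6: (0,0,0,0) is terminal -1 (X); from (0,2,2,1) depth 5
compare (X): move=+1 vs pass=-1

zugzwang((0,2,2,1), X) = False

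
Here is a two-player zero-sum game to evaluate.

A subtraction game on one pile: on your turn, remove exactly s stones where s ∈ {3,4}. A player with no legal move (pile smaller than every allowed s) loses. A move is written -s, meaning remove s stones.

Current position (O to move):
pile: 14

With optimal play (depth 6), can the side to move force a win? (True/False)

[14] O move#1: -3:-1/11*, -4:-1/10
[11] X move#2: -3:+1/8*, -4:+1/7
[8] O move#3: -3:-1/5*, -4:-1/4
[5] X move#4: -3:+1/2*, -4:+1/1
[2] end (terminal -1, O#5); searched 14 to 6

O winning at [14]: False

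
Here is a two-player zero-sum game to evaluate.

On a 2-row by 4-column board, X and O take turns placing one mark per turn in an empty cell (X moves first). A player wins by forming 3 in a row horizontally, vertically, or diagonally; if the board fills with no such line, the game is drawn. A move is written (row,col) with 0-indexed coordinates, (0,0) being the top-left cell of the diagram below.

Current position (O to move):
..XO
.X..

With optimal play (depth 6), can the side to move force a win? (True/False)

O winning at [..XO/.X..]: False

ply 1, O at ..XO/.X.. | (0,0)=-1→O.XO/.X..; (0,1)=-1→.OXO/.X..; (1,0)=+0→..XO/OX..*; (1,2)=+0→..XO/.XO.; (1,3)=+0→..XO/.X.O
ply 2, X at ..XO/OX.. | (0,0)=+0→X.XO/OX..*; (0,1)=+0→.XXO/OX..; (1,2)=+0→..XO/OXX.; (1,3)=+0→..XO/OX.X
ply 3, O at X.XO/OX.. | (0,1)=+0→XOXO/OX..*; (1,2)=-1→X.XO/OXO.; (1,3)=-1→X.XO/OX.O
ply 4, X at XOXO/OX.. | (1,2)=+0→XOXO/OXX.*; (1,3)=+0→XOXO/OX.X
ply 5, O at XOXO/OXX. | (1,3)=+0→XOXO/OXXO*
ply 6: XOXO/OXXO is terminal +0 (X); from ..XO/.X.. depth 6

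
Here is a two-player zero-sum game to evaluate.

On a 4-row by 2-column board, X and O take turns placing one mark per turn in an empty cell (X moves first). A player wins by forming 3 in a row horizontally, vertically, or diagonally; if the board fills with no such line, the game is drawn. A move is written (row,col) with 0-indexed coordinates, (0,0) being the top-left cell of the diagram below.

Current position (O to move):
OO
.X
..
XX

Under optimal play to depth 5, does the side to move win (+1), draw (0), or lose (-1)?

[OO/.X/../XX] O move#1: (1,0):-1/OO/OX/../XX, (2,0):-1/OO/.X/O./XX, (2,1):+0/OO/.X/.O/XX*
[OO/.X/.O/XX] X move#2: (1,0):+0/OO/XX/.O/XX*, (2,0):+0/OO/.X/XO/XX
[OO/XX/.O/XX] O move#3: (2,0):+0/OO/XX/OO/XX*
[OO/XX/OO/XX] end (terminal +0, X#4); searched OO/.X/../XX to 5

value(OO/.X/../XX, O) = 0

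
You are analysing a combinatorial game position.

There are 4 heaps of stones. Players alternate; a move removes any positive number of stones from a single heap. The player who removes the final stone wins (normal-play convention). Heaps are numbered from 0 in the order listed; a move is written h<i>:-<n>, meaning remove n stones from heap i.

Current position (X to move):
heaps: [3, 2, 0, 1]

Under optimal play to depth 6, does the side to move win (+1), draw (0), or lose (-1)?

[(3,2,0,1)] X move#1: h0:-1:-1/(2,2,0,1)*, h0:-2:-1/(1,2,0,1), h0:-3:-1/(0,2,0,1), h1:-1:-1/(3,1,0,1), h1:-2:-1/(3,0,0,1), h3:-1:-1/(3,2,0,0)
[(2,2,0,1)] O move#2: h0:-1:-1/(1,2,0,1), h0:-2:-1/(0,2,0,1), h1:-1:-1/(2,1,0,1), h1:-2:-1/(2,0,0,1), h3:-1:+1/(2,2,0,0)*
[(2,2,0,0)] X move#3: h0:-1:-1/(1,2,0,0)*, h0:-2:-1/(0,2,0,0), h1:-1:-1/(2,1,0,0), h1:-2:-1/(2,0,0,0)
[(1,2,0,0)] O move#4: h0:-1:-1/(0,2,0,0), h1:-1:+1/(1,1,0,0)*, h1:-2:-1/(1,0,0,0)
[(1,1,0,0)] X move#5: h0:-1:-1/(0,1,0,0)*, h1:-1:-1/(1,0,0,0)
[(0,1,0,0)] O move#6: h1:-1:+1/(0,0,0,0)*
[(0,0,0,0)] end (terminal -1, X#7); searched (3,2,0,1) to 6

value((3,2,0,1), X) = -1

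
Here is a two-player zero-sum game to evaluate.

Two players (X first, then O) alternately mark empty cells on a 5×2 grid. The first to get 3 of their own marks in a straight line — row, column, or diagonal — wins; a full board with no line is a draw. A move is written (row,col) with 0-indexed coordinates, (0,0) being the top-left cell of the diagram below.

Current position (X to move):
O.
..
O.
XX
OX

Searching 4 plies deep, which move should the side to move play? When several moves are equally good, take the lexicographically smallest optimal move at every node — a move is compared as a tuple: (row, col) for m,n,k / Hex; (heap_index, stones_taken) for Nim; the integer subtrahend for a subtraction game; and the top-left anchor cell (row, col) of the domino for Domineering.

ply 1, X at O./../O./XX/OX | (0,1)=-1→OX/../O./XX/OX; (1,0)=+0→O./X./O./XX/OX; (1,1)=-1→O./.X/O./XX/OX; (2,1)=+1→O./../OX/XX/OX*
ply 2: O./../OX/XX/OX is terminal -1 (O); from O./../O./XX/OX depth 4

X's best at [O./../O./XX/OX]: (2,1)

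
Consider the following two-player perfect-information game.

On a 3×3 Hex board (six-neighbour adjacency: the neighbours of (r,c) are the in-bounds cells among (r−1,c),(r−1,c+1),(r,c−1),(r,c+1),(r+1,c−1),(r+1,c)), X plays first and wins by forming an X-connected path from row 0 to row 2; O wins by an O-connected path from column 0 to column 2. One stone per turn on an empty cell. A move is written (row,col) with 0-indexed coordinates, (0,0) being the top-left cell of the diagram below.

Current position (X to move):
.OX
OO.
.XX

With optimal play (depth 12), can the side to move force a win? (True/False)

X winning at [.OX/OO./.XX]: True

ply 1, X at .OX/OO./.XX | (0,0)=-1→XOX/OO./.XX; (1,2)=+1→.OX/OOX/.XX*; (2,0)=-1→.OX/OO./XXX
ply 2: .OX/OOX/.XX is terminal -1 (O); from .OX/OO./.XX depth 12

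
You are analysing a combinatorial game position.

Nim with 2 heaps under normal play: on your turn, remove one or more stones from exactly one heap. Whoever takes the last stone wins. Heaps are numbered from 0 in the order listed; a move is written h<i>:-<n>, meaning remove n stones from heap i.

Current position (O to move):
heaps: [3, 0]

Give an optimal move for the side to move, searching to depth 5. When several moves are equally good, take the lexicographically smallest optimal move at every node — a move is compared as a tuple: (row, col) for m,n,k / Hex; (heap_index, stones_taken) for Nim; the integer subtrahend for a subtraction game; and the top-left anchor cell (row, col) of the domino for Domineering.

O's best at [(3,0)]: h0:-3

ply 1, O at (3,0) | h0:-1=-1→(2,0); h0:-2=-1→(1,0); h0:-3=+1→(0,0)*
ply 2: (0,0) is terminal -1 (X); from (3,0) depth 5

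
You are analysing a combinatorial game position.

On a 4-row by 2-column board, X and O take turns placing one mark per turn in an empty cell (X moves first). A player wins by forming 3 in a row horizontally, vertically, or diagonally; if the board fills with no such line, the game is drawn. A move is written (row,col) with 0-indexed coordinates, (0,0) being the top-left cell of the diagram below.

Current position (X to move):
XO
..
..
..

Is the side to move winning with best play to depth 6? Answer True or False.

X winning at [XO/../../..]: False

ply 1, X at XO/../../.. | (1,0)=+0→XO/X./../..*; (1,1)=+0→XO/.X/../..; (2,0)=+0→XO/../X./..; (2,1)=+0→XO/../.X/..; (3,0)=+0→XO/../../X.; (3,1)=+0→XO/../../.X
ply 2, O at XO/X./../.. | (1,1)=-1→XO/XO/../..; (2,0)=+0→XO/X./O./..*; (2,1)=-1→XO/X./.O/..; (3,0)=-1→XO/X./../O.; (3,1)=-1→XO/X./../.O
ply 3, X at XO/X./O./.. | (1,1)=+0→XO/XX/O./..*; (2,1)=+0→XO/X./OX/..; (3,0)=+0→XO/X./O./X.; (3,1)=+0→XO/X./O./.X
ply 4, O at XO/XX/O./.. | (2,1)=+0→XO/XX/OO/..*; (3,0)=+0→XO/XX/O./O.; (3,1)=+0→XO/XX/O./.O
ply 5, X at XO/XX/OO/.. | (3,0)=+0→XO/XX/OO/X.*; (3,1)=+0→XO/XX/OO/.X
ply 6, O at XO/XX/OO/X. | (3,1)=+0→XO/XX/OO/XO*
ply 7: XO/XX/OO/XO is terminal +0 (X); from XO/../../.. depth 6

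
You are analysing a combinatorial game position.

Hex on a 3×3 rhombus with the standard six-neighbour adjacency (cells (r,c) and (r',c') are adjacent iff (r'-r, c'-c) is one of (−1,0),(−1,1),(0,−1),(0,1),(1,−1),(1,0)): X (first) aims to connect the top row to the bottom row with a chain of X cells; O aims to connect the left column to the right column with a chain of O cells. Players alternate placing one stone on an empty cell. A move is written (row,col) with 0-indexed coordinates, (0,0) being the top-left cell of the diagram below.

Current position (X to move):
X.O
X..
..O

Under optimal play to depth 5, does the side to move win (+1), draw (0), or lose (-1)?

[X.O/X../..O] X move#1: (0,1):-1/XXO/X../..O, (1,1):+1/X.O/XX./..O*, (1,2):-1/X.O/X.X/..O, (2,0):+1/X.O/X../X.O, (2,1):+1/X.O/X../.XO
[X.O/XX./..O] O move#2: (0,1):-1/XOO/XX./..O*, (1,2):-1/X.O/XXO/..O, (2,0):-1/X.O/XX./O.O, (2,1):-1/X.O/XX./.OO
[XOO/XX./..O] X move#3: (1,2):+1/XOO/XXX/..O*, (2,0):+1/XOO/XX./X.O, (2,1):+1/XOO/XX./.XO
[XOO/XXX/..O] O move#4: (2,0):-1/XOO/XXX/O.O*, (2,1):-1/XOO/XXX/.OO
[XOO/XXX/O.O] X move#5: (2,1):+1/XOO/XXX/OXO*
[XOO/XXX/OXO] end (terminal -1, O#6); searched X.O/X../..O to 5

value(X.O/X../..O, X) = +1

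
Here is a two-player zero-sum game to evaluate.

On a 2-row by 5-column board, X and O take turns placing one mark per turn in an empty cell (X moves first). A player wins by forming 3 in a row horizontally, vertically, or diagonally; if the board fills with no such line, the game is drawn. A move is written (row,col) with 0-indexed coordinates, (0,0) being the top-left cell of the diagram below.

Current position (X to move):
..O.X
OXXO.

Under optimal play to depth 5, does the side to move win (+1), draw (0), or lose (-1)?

p1 X@[..O.X/OXXO.]: (0,0)[X.O.X/OXXO.]+0* (0,1)[.XO.X/OXXO.]+0 (0,3)[..OXX/OXXO.]+0 (1,4)[..O.X/OXXOX]-1
p2 O@[X.O.X/OXXO.]: (0,1)[XOO.X/OXXO.]+0* (0,3)[X.OOX/OXXO.]+0 (1,4)[X.O.X/OXXOO]+0
p3 X@[XOO.X/OXXO.]: (0,3)[XOOXX/OXXO.]+0* (1,4)[XOO.X/OXXOX]-1
p4 O@[XOOXX/OXXO.]: (1,4)[XOOXX/OXXOO]+0*
p5 X@[XOOXX/OXXOO] terminal +0; root [..O.X/OXXO.] d5

value(..O.X/OXXO., X) = 0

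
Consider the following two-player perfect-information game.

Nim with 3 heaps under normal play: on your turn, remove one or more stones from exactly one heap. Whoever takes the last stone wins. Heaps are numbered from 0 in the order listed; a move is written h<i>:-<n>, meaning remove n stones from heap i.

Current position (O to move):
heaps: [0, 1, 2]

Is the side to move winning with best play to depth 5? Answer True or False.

p1 O@[(0,1,2)]: h1:-1[(0,0,2)]-1 h2:-1[(0,1,1)]+1* h2:-2[(0,1,0)]-1
p2 X@[(0,1,1)]: h1:-1[(0,0,1)]-1* h2:-1[(0,1,0)]-1
p3 O@[(0,0,1)]: h2:-1[(0,0,0)]+1*
p4 X@[(0,0,0)] terminal -1; root [(0,1,2)] d5

O winning at [(0,1,2)]: True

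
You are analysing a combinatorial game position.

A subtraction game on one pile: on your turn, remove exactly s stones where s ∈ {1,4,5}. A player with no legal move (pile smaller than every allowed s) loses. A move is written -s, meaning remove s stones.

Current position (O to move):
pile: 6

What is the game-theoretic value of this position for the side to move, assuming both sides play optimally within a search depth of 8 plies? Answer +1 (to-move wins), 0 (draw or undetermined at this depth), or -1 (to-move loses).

value(6, O) = +1

p1 O@[6]: -1[5]-1 -4[2]+1* -5[1]-1
p2 X@[2]: -1[1]-1*
p3 O@[1]: -1[0]+1*
p4 X@[0] terminal -1; root [6] d8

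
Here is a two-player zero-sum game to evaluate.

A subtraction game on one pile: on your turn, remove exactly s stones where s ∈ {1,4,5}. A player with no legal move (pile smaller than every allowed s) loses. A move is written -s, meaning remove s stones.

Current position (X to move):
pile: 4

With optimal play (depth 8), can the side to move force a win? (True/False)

X winning at [4]: True

ply 1, X at 4 | -1=-1→3; -4=+1→0*
ply 2: 0 is terminal -1 (O); from 4 depth 8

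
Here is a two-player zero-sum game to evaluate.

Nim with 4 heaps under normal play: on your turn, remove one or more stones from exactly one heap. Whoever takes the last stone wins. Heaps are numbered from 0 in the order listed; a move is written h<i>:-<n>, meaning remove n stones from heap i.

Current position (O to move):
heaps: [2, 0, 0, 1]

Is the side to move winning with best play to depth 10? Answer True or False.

p1 O@[(2,0,0,1)]: h0:-1[(1,0,0,1)]+1* h0:-2[(0,0,0,1)]-1 h3:-1[(2,0,0,0)]-1
p2 X@[(1,0,0,1)]: h0:-1[(0,0,0,1)]-1* h3:-1[(1,0,0,0)]-1
p3 O@[(0,0,0,1)]: h3:-1[(0,0,0,0)]+1*
p4 X@[(0,0,0,0)] terminal -1; root [(2,0,0,1)] d10

O winning at [(2,0,0,1)]: True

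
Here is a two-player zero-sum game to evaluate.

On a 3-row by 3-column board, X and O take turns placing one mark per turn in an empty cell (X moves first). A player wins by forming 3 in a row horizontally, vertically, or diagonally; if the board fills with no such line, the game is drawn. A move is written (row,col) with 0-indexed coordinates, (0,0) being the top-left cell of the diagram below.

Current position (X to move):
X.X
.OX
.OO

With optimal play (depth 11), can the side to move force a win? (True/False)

X winning at [X.X/.OX/.OO]: True

p1 X@[X.X/.OX/.OO]: (0,1)[XXX/.OX/.OO]+1* (1,0)[X.X/XOX/.OO]-1 (2,0)[X.X/.OX/XOO]-1
p2 O@[XXX/.OX/.OO] terminal -1; root [X.X/.OX/.OO] d11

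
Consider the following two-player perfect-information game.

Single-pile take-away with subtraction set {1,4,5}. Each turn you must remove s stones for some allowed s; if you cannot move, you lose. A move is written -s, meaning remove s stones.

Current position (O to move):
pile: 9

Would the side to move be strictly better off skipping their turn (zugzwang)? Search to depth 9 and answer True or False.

p1 O@[9]: -1[8]+1* -4[5]-1 -5[4]-1
p2 X@[8]: -1[7]-1* -4[4]-1 -5[3]-1
p3 O@[7]: -1[6]-1 -4[3]-1 -5[2]+1*
p4 X@[2]: -1[1]-1*
p5 O@[1]: -1[0]+1*
p6 X@[0] terminal -1; root [9] d9
suppose O passes — search the same position with X to move:
pass> p1 X@[9]: -1[8]+1* -4[5]-1 -5[4]-1
pass> p2 O@[8]: -1[7]-1* -4[4]-1 -5[3]-1
pass> p3 X@[7]: -1[6]-1 -4[3]-1 -5[2]+1*
pass> p4 O@[2]: -1[1]-1*
pass> p5 X@[1]: -1[0]+1*
pass> p6 O@[0] terminal -1; root [9] d9
for O: play +1, pass -1

zugzwang(9, O) = False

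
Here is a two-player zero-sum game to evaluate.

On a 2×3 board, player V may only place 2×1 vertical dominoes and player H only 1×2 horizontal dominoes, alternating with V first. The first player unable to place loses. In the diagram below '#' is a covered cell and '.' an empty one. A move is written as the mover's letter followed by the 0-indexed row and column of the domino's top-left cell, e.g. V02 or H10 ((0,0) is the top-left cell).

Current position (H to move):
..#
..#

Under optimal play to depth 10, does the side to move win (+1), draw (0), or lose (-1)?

[..#/..#] H move#1: H00:+1/###/..#*, H10:+1/..#/###
[###/..#] end (terminal -1, V#2); searched ..#/..# to 10

value(..#/..#, H) = +1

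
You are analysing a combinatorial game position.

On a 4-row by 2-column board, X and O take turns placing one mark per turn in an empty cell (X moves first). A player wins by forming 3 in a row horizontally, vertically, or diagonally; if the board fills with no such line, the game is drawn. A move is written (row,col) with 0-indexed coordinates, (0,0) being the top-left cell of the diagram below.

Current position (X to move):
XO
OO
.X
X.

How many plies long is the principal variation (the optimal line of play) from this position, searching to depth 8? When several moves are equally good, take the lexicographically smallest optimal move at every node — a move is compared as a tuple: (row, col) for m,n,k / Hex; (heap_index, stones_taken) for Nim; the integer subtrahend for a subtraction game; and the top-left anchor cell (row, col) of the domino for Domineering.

ply 1, X at XO/OO/.X/X. | (2,0)=+0→XO/OO/XX/X.*; (3,1)=+0→XO/OO/.X/XX
ply 2, O at XO/OO/XX/X. | (3,1)=+0→XO/OO/XX/XO*
ply 3: XO/OO/XX/XO is terminal +0 (X); from XO/OO/.X/X. depth 8

PV length from [XO/OO/.X/X.]: 2 plies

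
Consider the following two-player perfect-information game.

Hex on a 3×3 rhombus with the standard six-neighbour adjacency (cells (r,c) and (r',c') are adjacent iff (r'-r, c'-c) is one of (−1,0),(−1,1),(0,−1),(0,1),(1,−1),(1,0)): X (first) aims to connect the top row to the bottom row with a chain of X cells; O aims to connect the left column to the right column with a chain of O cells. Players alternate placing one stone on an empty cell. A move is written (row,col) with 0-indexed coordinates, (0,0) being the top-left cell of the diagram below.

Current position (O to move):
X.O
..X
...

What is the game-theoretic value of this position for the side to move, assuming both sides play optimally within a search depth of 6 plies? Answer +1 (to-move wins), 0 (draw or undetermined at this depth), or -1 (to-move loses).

value(X.O/..X/..., O) = +1

p1 O@[X.O/..X/...]: (0,1)[XOO/..X/...]-1 (1,0)[X.O/O.X/...]+1* (1,1)[X.O/.OX/...]+1 (2,0)[X.O/..X/O..]-1 (2,1)[X.O/..X/.O.]-1 (2,2)[X.O/..X/..O]-1
p2 X@[X.O/O.X/...]: (0,1)[XXO/O.X/...]-1* (1,1)[X.O/OXX/...]-1 (2,0)[X.O/O.X/X..]-1 (2,1)[X.O/O.X/.X.]-1 (2,2)[X.O/O.X/..X]-1
p3 O@[XXO/O.X/...]: (1,1)[XXO/OOX/...]+1* (2,0)[XXO/O.X/O..]-1 (2,1)[XXO/O.X/.O.]-1 (2,2)[XXO/O.X/..O]-1
p4 X@[XXO/OOX/...] terminal -1; root [X.O/..X/...] d6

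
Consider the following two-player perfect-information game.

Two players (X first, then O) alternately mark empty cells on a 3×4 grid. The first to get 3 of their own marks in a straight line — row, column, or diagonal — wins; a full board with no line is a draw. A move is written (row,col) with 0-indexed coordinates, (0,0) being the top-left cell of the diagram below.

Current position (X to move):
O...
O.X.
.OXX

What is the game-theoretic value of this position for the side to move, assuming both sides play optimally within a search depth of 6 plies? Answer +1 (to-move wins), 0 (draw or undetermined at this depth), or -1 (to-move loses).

ply 1, X at O.../O.X./.OXX | (0,1)=+1→OX../O.X./.OXX*; (0,2)=+1→O.X./O.X./.OXX; (0,3)=-1→O..X/O.X./.OXX; (1,1)=-1→O.../OXX./.OXX; (1,3)=-1→O.../O.XX/.OXX; (2,0)=+1→O.../O.X./XOXX
ply 2: OX../O.X./.OXX is terminal -1 (O); from O.../O.X./.OXX depth 6

value(O.../O.X./.OXX, X) = +1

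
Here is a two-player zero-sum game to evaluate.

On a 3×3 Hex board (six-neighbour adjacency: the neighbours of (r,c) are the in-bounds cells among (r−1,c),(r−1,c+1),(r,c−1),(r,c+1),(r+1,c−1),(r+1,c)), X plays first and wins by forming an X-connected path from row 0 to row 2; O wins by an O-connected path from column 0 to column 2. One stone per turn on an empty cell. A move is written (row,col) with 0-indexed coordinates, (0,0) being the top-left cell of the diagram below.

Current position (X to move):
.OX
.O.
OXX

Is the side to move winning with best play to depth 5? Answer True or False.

ply 1, X at .OX/.O./OXX | (0,0)=-1→XOX/.O./OXX; (1,0)=-1→.OX/XO./OXX; (1,2)=+1→.OX/.OX/OXX*
ply 2: .OX/.OX/OXX is terminal -1 (O); from .OX/.O./OXX depth 5

X winning at [.OX/.O./OXX]: True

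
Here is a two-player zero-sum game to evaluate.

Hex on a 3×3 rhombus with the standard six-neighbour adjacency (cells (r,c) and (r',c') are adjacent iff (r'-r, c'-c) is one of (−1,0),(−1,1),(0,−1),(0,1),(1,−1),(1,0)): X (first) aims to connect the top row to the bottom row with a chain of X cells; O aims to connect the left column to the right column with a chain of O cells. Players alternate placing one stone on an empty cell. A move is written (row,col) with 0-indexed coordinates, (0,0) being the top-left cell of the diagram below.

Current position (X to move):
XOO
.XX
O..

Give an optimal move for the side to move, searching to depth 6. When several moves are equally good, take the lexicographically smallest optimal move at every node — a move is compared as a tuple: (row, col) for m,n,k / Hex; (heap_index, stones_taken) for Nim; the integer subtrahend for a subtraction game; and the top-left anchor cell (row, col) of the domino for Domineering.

ply 1, X at XOO/.XX/O.. | (1,0)=+1→XOO/XXX/O..*; (2,1)=-1→XOO/.XX/OX.; (2,2)=-1→XOO/.XX/O.X
ply 2, O at XOO/XXX/O.. | (2,1)=-1→XOO/XXX/OO.*; (2,2)=-1→XOO/XXX/O.O
ply 3, X at XOO/XXX/OO. | (2,2)=+1→XOO/XXX/OOX*
ply 4: XOO/XXX/OOX is terminal -1 (O); from XOO/.XX/O.. depth 6

X's best at [XOO/.XX/O..]: (1,0)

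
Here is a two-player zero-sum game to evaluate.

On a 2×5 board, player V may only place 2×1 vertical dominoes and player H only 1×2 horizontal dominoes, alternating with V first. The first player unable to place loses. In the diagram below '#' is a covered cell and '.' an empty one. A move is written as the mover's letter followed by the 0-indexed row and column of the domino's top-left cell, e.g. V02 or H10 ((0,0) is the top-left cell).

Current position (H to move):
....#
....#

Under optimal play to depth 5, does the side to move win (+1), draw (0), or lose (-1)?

p1 H@[....#/....#]: H00[##..#/....#]-1 H01[.##.#/....#]+1* H02[..###/....#]-1 H10[....#/##..#]-1 H11[....#/.##.#]+1 H12[....#/..###]-1
p2 V@[.##.#/....#]: V00[###.#/#...#]-1* V03[.####/...##]-1
p3 H@[###.#/#...#]: H11[###.#/###.#]-1 H12[###.#/#.###]+1*
p4 V@[###.#/#.###] terminal -1; root [....#/....#] d5

value(....#/....#, H) = +1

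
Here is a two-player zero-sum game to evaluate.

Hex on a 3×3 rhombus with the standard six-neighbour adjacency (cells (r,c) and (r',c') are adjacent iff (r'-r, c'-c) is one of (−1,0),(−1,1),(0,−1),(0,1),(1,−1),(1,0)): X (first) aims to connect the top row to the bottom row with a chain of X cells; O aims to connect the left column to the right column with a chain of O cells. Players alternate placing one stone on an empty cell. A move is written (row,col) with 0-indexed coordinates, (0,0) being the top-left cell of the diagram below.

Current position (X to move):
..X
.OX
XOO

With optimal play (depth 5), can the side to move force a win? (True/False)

X winning at [..X/.OX/XOO]: True

p1 X@[..X/.OX/XOO]: (0,0)[X.X/.OX/XOO]-1 (0,1)[.XX/.OX/XOO]-1 (1,0)[..X/XOX/XOO]+1*
p2 O@[..X/XOX/XOO]: (0,0)[O.X/XOX/XOO]-1* (0,1)[.OX/XOX/XOO]-1
p3 X@[O.X/XOX/XOO]: (0,1)[OXX/XOX/XOO]+1*
p4 O@[OXX/XOX/XOO] terminal -1; root [..X/.OX/XOO] d5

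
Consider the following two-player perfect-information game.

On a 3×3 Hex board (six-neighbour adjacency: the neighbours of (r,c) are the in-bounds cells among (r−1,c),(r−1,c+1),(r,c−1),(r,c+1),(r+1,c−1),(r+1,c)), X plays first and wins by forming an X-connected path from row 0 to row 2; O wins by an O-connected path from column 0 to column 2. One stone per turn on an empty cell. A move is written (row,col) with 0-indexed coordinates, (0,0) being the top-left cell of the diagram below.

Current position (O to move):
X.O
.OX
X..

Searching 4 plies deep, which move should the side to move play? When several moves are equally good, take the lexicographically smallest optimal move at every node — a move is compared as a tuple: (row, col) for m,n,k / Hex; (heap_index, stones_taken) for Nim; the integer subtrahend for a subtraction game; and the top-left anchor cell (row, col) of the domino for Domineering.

O's best at [X.O/.OX/X..]: (1,0)

p1 O@[X.O/.OX/X..]: (0,1)[XOO/.OX/X..]-1 (1,0)[X.O/OOX/X..]+1* (2,1)[X.O/.OX/XO.]-1 (2,2)[X.O/.OX/X.O]-1
p2 X@[X.O/OOX/X..] terminal -1; root [X.O/.OX/X..] d4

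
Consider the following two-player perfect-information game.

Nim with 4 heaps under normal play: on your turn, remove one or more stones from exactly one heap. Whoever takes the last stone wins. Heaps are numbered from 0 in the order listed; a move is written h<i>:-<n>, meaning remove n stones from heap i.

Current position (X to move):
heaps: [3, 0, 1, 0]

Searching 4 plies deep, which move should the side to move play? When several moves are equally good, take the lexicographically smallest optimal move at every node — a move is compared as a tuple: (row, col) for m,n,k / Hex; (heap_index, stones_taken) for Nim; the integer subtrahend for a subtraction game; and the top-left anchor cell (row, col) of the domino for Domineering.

p1 X@[(3,0,1,0)]: h0:-1[(2,0,1,0)]-1 h0:-2[(1,0,1,0)]+1* h0:-3[(0,0,1,0)]-1 h2:-1[(3,0,0,0)]-1
p2 O@[(1,0,1,0)]: h0:-1[(0,0,1,0)]-1* h2:-1[(1,0,0,0)]-1
p3 X@[(0,0,1,0)]: h2:-1[(0,0,0,0)]+1*
p4 O@[(0,0,0,0)] terminal -1; root [(3,0,1,0)] d4

X's best at [(3,0,1,0)]: h0:-2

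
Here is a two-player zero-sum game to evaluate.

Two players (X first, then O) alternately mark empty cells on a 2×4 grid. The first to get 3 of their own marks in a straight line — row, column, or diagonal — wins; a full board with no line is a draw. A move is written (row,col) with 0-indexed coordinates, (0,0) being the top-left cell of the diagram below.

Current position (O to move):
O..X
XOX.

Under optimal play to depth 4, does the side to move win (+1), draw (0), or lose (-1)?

value(O..X/XOX., O) = 0

[O..X/XOX.] O move#1: (0,1):+0/OO.X/XOX.*, (0,2):+0/O.OX/XOX., (1,3):+0/O..X/XOXO
[OO.X/XOX.] X move#2: (0,2):+0/OOXX/XOX.*, (1,3):-1/OO.X/XOXX
[OOXX/XOX.] O move#3: (1,3):+0/OOXX/XOXO*
[OOXX/XOXO] end (terminal +0, X#4); searched O..X/XOX. to 4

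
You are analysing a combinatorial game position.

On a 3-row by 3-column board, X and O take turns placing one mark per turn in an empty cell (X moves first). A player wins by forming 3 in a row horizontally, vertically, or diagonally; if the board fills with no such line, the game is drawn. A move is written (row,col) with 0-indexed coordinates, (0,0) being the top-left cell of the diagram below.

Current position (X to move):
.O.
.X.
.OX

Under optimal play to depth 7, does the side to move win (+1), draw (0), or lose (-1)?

value(.O./.X./.OX, X) = +1

[.O./.X./.OX] X move#1: (0,0):+1/XO./.X./.OX*, (0,2):+1/.OX/.X./.OX, (1,0):+1/.O./XX./.OX, (1,2):+1/.O./.XX/.OX, (2,0):+1/.O./.X./XOX
[XO./.X./.OX] end (terminal -1, O#2); searched .O./.X./.OX to 7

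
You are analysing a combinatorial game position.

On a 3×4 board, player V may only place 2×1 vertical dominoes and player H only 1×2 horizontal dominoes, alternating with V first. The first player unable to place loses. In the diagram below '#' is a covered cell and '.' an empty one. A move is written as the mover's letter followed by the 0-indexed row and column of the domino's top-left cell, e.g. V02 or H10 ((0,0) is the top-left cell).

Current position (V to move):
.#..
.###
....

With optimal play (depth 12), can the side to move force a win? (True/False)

[.#../.###/....] V move#1: V00:-1/##../####/....*, V10:-1/.#../####/#...
[##../####/....] H move#2: H02:+1/####/####/....*, H20:+1/##../####/##.., H21:+1/##../####/.##., H22:+1/##../####/..##
[####/####/....] end (terminal -1, V#3); searched .#../.###/.... to 12

V winning at [.#../.###/....]: False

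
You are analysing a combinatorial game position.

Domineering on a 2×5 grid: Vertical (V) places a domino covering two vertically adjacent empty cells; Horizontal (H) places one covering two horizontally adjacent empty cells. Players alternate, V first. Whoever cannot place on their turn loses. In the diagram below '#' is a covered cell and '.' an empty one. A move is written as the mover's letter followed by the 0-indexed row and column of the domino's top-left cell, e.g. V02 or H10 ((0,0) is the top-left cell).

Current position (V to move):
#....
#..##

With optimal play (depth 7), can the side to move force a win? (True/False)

ply 1, V at #..../#..## | V01=-1→##.../##.##; V02=+1→#.#../#.###*
ply 2, H at #.#../#.### | H03=-1→#.###/#.###*
ply 3, V at #.###/#.### | V01=+1→#####/#####*
ply 4: #####/##### is terminal -1 (H); from #..../#..## depth 7

V winning at [#..../#..##]: True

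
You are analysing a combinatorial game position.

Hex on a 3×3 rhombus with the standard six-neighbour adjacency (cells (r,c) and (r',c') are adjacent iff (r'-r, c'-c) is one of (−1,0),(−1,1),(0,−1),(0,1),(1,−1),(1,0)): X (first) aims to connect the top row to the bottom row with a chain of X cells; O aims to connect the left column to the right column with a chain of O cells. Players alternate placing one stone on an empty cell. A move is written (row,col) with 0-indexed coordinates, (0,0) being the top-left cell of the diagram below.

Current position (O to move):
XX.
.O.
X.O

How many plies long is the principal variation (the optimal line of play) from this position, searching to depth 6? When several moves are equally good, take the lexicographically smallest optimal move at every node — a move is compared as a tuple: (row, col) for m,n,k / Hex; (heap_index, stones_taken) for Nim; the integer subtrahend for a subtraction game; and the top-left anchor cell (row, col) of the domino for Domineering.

PV length from [XX./.O./X.O]: 3 plies

p1 O@[XX./.O./X.O]: (0,2)[XXO/.O./X.O]-1 (1,0)[XX./OO./X.O]+1* (1,2)[XX./.OO/X.O]-1 (2,1)[XX./.O./XOO]-1
p2 X@[XX./OO./X.O]: (0,2)[XXX/OO./X.O]-1* (1,2)[XX./OOX/X.O]-1 (2,1)[XX./OO./XXO]-1
p3 O@[XXX/OO./X.O]: (1,2)[XXX/OOO/X.O]+1* (2,1)[XXX/OO./XOO]+1
p4 X@[XXX/OOO/X.O] terminal -1; root [XX./.O./X.O] d6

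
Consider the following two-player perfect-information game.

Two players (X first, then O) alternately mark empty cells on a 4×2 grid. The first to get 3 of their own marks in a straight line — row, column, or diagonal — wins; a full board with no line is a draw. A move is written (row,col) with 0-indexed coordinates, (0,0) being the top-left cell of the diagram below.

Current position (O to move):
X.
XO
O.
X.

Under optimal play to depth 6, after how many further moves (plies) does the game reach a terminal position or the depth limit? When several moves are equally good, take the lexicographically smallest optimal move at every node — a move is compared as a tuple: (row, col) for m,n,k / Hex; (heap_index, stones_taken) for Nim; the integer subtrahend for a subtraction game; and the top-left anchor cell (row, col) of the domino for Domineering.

PV length from [X./XO/O./X.]: 3 plies

ply 1, O at X./XO/O./X. | (0,1)=+0→XO/XO/O./X.; (2,1)=+1→X./XO/OO/X.*; (3,1)=+0→X./XO/O./XO
ply 2, X at X./XO/OO/X. | (0,1)=-1→XX/XO/OO/X.*; (3,1)=-1→X./XO/OO/XX
ply 3, O at XX/XO/OO/X. | (3,1)=+1→XX/XO/OO/XO*
ply 4: XX/XO/OO/XO is terminal -1 (X); from X./XO/O./X. depth 6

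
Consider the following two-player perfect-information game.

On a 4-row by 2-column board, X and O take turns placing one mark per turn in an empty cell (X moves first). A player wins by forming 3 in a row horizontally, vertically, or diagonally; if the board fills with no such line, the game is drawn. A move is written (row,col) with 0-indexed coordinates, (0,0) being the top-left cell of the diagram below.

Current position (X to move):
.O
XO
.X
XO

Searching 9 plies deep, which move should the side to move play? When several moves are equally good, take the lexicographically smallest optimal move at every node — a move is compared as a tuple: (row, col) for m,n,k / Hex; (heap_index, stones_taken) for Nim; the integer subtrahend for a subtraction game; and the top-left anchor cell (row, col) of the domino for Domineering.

X's best at [.O/XO/.X/XO]: (2,0)

ply 1, X at .O/XO/.X/XO | (0,0)=+0→XO/XO/.X/XO; (2,0)=+1→.O/XO/XX/XO*
ply 2: .O/XO/XX/XO is terminal -1 (O); from .O/XO/.X/XO depth 9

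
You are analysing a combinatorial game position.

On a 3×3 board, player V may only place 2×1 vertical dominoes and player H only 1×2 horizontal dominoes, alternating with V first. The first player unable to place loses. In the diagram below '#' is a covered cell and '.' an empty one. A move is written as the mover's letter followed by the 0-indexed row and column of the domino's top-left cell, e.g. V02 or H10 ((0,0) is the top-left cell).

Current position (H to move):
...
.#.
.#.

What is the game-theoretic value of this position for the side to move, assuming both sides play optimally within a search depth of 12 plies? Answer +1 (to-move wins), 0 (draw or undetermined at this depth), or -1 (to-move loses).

value(.../.#./.#., H) = -1

[.../.#./.#.] H move#1: H00:-1/##./.#./.#.*, H01:-1/.##/.#./.#.
[##./.#./.#.] V move#2: V02:+1/###/.##/.#.*, V10:+1/##./##./##., V12:+1/##./.##/.##
[###/.##/.#.] end (terminal -1, H#3); searched .../.#./.#. to 12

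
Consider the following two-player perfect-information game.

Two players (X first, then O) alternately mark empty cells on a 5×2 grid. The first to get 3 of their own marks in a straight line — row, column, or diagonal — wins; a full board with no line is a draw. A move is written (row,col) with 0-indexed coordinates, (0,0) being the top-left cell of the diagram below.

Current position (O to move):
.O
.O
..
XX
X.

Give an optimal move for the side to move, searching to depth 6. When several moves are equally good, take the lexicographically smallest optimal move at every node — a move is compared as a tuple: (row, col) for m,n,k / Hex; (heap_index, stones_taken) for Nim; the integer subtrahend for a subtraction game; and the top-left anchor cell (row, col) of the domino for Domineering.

[.O/.O/../XX/X.] O move#1: (0,0):-1/OO/.O/../XX/X., (1,0):-1/.O/OO/../XX/X., (2,0):+0/.O/.O/O./XX/X., (2,1):+1/.O/.O/.O/XX/X.*, (4,1):-1/.O/.O/../XX/XO
[.O/.O/.O/XX/X.] end (terminal -1, X#2); searched .O/.O/../XX/X. to 6

O's best at [.O/.O/../XX/X.]: (2,1)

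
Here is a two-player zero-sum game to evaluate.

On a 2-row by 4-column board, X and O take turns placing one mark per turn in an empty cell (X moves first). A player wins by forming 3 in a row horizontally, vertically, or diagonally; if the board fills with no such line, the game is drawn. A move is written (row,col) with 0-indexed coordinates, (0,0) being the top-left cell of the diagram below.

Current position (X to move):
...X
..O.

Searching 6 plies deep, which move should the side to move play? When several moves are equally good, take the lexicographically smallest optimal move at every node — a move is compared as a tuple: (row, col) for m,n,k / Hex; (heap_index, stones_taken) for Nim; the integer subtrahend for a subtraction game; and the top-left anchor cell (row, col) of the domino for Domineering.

X's best at [...X/..O.]: (0,1)

ply 1, X at ...X/..O. | (0,0)=-1→X..X/..O.; (0,1)=+0→.X.X/..O.*; (0,2)=+0→..XX/..O.; (1,0)=+0→...X/X.O.; (1,1)=+0→...X/.XO.; (1,3)=+0→...X/..OX
ply 2, O at .X.X/..O. | (0,0)=-1→OX.X/..O.; (0,2)=+0→.XOX/..O.*; (1,0)=-1→.X.X/O.O.; (1,1)=-1→.X.X/.OO.; (1,3)=-1→.X.X/..OO
ply 3, X at .XOX/..O. | (0,0)=-1→XXOX/..O.; (1,0)=+0→.XOX/X.O.*; (1,1)=+0→.XOX/.XO.; (1,3)=+0→.XOX/..OX
ply 4, O at .XOX/X.O. | (0,0)=+0→OXOX/X.O.*; (1,1)=+0→.XOX/XOO.; (1,3)=+0→.XOX/X.OO
ply 5, X at OXOX/X.O. | (1,1)=+0→OXOX/XXO.*; (1,3)=+0→OXOX/X.OX
ply 6, O at OXOX/XXO. | (1,3)=+0→OXOX/XXOO*
ply 7: OXOX/XXOO is terminal +0 (X); from ...X/..O. depth 6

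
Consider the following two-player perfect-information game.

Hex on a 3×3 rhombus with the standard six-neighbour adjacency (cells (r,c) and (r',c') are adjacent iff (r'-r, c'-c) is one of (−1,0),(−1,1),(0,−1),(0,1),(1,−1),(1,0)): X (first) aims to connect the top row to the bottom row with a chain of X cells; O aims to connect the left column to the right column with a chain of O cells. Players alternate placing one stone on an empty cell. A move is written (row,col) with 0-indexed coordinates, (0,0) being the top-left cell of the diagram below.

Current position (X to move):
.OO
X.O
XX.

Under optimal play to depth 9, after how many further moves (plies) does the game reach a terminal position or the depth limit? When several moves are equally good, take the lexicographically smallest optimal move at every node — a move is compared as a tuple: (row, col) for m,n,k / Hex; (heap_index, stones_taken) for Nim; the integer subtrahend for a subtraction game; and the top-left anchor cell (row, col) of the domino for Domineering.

PV length from [.OO/X.O/XX.]: 1 ply

ply 1, X at .OO/X.O/XX. | (0,0)=+1→XOO/X.O/XX.*; (1,1)=-1→.OO/XXO/XX.; (2,2)=-1→.OO/X.O/XXX
ply 2: XOO/X.O/XX. is terminal -1 (O); from .OO/X.O/XX. depth 9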